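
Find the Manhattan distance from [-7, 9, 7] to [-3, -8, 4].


d = sum of absolute differences: |-7--3|=4 + |9--8|=17 + |7-4|=3 = 24.

24


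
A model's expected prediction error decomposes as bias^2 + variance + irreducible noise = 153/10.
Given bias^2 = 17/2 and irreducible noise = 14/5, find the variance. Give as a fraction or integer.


Total error = bias^2 + variance + irreducible noise. So variance = 153/10 - 17/2 - 14/5 = 4.

4


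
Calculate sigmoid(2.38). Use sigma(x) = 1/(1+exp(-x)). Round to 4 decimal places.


sigma(2.38) = 1/(1+e^(-2.38)) = 1/(1+0.092551) = 1/1.092551 = 0.9153.

0.9153


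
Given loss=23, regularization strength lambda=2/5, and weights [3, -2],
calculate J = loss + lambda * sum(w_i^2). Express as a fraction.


L2 sq norm = sum(w^2) = 13. J = 23 + 2/5 * 13 = 141/5.

141/5


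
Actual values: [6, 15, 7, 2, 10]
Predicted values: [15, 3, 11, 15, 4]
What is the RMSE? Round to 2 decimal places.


MSE = 89.2000. RMSE = sqrt(89.2000) = 9.44.

9.44


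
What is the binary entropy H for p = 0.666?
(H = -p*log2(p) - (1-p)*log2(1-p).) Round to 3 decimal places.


H = -0.666*log2(0.666) - 0.334*log2(0.334) = 0.919.

0.919


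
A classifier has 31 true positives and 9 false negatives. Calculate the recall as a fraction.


Recall = TP / (TP + FN) = 31 / 40 = 31/40.

31/40


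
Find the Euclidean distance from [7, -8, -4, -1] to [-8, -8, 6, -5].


d = sqrt(sum of squared differences). (7--8)^2=225, (-8--8)^2=0, (-4-6)^2=100, (-1--5)^2=16. Sum = 341.

sqrt(341)


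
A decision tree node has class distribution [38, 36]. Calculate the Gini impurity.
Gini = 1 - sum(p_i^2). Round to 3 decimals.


Total = 74. Proportions: 38/74, 36/74. sum(p_i^2) = 0.5004. Gini = 1 - 0.5004 = 0.4996, which rounds to 0.500.

0.500


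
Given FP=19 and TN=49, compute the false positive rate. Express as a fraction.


FPR = FP / (FP + TN) = 19 / 68 = 19/68.

19/68


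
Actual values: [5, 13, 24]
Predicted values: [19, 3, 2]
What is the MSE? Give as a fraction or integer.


MSE = (1/3) * ((5-19)^2=196 + (13-3)^2=100 + (24-2)^2=484). Sum = 780. MSE = 260.

260


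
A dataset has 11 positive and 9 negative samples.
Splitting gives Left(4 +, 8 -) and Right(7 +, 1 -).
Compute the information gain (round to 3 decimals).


H(parent) = 0.9928. H(left) = 0.9183, H(right) = 0.5436. Weighted = (12/20)*0.9183 + (8/20)*0.5436 = 0.7684. IG = 0.9928 - 0.7684 = 0.2244, which rounds to 0.224.

0.224


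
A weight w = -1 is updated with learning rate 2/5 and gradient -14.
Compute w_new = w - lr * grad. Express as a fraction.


w_new = -1 - 2/5 * -14 = -1 - -28/5 = 23/5.

23/5


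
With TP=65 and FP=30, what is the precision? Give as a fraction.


Precision = TP / (TP + FP) = 65 / 95 = 13/19.

13/19


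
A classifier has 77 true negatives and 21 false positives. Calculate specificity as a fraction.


Specificity = TN / (TN + FP) = 77 / 98 = 11/14.

11/14


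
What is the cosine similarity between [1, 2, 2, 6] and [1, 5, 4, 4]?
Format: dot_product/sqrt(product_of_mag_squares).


dot = 43. |a|^2 = 45, |b|^2 = 58. cos = 43/sqrt(2610).

43/sqrt(2610)


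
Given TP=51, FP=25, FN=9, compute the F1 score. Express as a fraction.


Precision = 51/76 = 51/76. Recall = 51/60 = 17/20. F1 = 2*P*R/(P+R) = 3/4.

3/4


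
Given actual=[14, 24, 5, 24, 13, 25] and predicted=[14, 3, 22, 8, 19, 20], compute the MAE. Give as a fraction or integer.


MAE = (1/6) * (|14-14|=0 + |24-3|=21 + |5-22|=17 + |24-8|=16 + |13-19|=6 + |25-20|=5). Sum = 65. MAE = 65/6.

65/6


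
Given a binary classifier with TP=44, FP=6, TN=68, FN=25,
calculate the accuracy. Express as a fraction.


Accuracy = (TP + TN) / (TP + TN + FP + FN) = (44 + 68) / 143 = 112/143.

112/143


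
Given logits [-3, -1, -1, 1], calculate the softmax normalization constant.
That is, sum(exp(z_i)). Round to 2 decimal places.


Denom = e^-3=0.0498 + e^-1=0.3679 + e^-1=0.3679 + e^1=2.7183. Sum = 3.5039, which rounds to 3.50.

3.50


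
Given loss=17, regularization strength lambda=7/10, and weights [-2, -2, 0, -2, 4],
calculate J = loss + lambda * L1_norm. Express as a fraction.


L1 norm = sum(|w|) = 10. J = 17 + 7/10 * 10 = 24.

24


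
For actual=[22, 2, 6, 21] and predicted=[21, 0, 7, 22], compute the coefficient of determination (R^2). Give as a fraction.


Mean(y) = 51/4. SS_res = 7. SS_tot = 1259/4. R^2 = 1 - 7/(1259/4) = 1231/1259.

1231/1259


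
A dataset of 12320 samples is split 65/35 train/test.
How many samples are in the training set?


Test set = 12320 * 35% = 4312. Training set = 12320 - 4312 = 8008.

8008


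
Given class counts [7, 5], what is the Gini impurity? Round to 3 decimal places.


Total = 12. Proportions: 7/12, 5/12. sum(p_i^2) = 0.5139. Gini = 1 - 0.5139 = 0.4861, which rounds to 0.486.

0.486


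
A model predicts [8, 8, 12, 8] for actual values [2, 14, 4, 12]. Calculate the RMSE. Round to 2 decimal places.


MSE = 38.0000. RMSE = sqrt(38.0000) = 6.16.

6.16


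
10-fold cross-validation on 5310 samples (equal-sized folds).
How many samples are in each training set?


Each validation fold has 5310/10 = 531 samples. Training set = 5310 - 531 = 4779.

4779


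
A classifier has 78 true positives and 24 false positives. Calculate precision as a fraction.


Precision = TP / (TP + FP) = 78 / 102 = 13/17.

13/17


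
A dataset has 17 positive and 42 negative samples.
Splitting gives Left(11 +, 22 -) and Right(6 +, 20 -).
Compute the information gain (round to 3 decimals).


H(parent) = 0.8663. H(left) = 0.9183, H(right) = 0.7793. Weighted = (33/59)*0.9183 + (26/59)*0.7793 = 0.8570. IG = 0.8663 - 0.8570 = 0.0093, which rounds to 0.009.

0.009


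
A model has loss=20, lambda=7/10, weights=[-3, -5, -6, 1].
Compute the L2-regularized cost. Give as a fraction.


L2 sq norm = sum(w^2) = 71. J = 20 + 7/10 * 71 = 697/10.

697/10


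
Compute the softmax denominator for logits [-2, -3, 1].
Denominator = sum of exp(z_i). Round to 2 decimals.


Denom = e^-2=0.1353 + e^-3=0.0498 + e^1=2.7183. Sum = 2.9034, which rounds to 2.90.

2.90


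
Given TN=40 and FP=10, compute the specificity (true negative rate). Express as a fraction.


Specificity = TN / (TN + FP) = 40 / 50 = 4/5.

4/5


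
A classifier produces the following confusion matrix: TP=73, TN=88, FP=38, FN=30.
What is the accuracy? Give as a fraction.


Accuracy = (TP + TN) / (TP + TN + FP + FN) = (73 + 88) / 229 = 161/229.

161/229


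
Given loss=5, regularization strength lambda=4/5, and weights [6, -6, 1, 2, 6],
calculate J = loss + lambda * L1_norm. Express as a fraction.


L1 norm = sum(|w|) = 21. J = 5 + 4/5 * 21 = 109/5.

109/5


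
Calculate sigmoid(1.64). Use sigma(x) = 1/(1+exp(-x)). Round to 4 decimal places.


sigma(1.64) = 1/(1+e^(-1.64)) = 1/(1+0.193980) = 1/1.193980 = 0.8375.

0.8375


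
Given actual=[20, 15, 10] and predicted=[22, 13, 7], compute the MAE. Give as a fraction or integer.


MAE = (1/3) * (|20-22|=2 + |15-13|=2 + |10-7|=3). Sum = 7. MAE = 7/3.

7/3


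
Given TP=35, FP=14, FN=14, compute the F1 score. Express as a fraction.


Precision = 35/49 = 5/7. Recall = 35/49 = 5/7. F1 = 2*P*R/(P+R) = 5/7.

5/7


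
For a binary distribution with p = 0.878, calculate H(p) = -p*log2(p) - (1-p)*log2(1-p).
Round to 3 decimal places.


H = -0.878*log2(0.878) - 0.122*log2(0.122) = 0.535.

0.535


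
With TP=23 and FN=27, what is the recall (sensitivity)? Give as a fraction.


Recall = TP / (TP + FN) = 23 / 50 = 23/50.

23/50


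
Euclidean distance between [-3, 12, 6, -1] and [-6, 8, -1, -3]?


d = sqrt(sum of squared differences). (-3--6)^2=9, (12-8)^2=16, (6--1)^2=49, (-1--3)^2=4. Sum = 78.

sqrt(78)


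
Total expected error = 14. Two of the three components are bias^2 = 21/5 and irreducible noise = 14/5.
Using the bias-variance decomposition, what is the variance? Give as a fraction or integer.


Total error = bias^2 + variance + irreducible noise. So variance = 14 - 21/5 - 14/5 = 7.

7


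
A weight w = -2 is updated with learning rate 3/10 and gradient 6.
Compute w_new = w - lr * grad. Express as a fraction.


w_new = -2 - 3/10 * 6 = -2 - 9/5 = -19/5.

-19/5


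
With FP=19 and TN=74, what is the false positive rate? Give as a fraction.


FPR = FP / (FP + TN) = 19 / 93 = 19/93.

19/93


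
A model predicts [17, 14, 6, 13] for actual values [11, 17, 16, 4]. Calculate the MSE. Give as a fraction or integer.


MSE = (1/4) * ((11-17)^2=36 + (17-14)^2=9 + (16-6)^2=100 + (4-13)^2=81). Sum = 226. MSE = 113/2.

113/2


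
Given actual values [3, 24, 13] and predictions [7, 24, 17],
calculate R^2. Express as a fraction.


Mean(y) = 40/3. SS_res = 32. SS_tot = 662/3. R^2 = 1 - 32/(662/3) = 283/331.

283/331


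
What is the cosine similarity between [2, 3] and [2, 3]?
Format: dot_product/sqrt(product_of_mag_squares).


dot = 13. |a|^2 = 13, |b|^2 = 13. cos = 13/sqrt(169).

13/sqrt(169)


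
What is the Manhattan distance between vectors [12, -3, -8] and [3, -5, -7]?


d = sum of absolute differences: |12-3|=9 + |-3--5|=2 + |-8--7|=1 = 12.

12


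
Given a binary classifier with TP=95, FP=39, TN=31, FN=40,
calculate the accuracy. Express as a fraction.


Accuracy = (TP + TN) / (TP + TN + FP + FN) = (95 + 31) / 205 = 126/205.

126/205


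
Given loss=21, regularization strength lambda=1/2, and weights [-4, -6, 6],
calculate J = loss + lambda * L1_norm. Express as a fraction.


L1 norm = sum(|w|) = 16. J = 21 + 1/2 * 16 = 29.

29


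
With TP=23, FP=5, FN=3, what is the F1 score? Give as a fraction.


Precision = 23/28 = 23/28. Recall = 23/26 = 23/26. F1 = 2*P*R/(P+R) = 23/27.

23/27


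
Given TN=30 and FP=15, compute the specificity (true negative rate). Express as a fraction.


Specificity = TN / (TN + FP) = 30 / 45 = 2/3.

2/3


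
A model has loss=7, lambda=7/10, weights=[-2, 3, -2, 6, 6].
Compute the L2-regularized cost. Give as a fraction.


L2 sq norm = sum(w^2) = 89. J = 7 + 7/10 * 89 = 693/10.

693/10


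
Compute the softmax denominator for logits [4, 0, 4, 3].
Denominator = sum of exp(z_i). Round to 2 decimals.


Denom = e^4=54.5982 + e^0=1.0000 + e^4=54.5982 + e^3=20.0855. Sum = 130.2819, which rounds to 130.28.

130.28


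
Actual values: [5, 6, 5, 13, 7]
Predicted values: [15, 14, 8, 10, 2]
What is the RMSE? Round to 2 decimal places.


MSE = 41.4000. RMSE = sqrt(41.4000) = 6.43.

6.43


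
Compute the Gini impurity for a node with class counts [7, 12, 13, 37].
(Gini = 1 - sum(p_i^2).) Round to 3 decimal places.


Total = 69. Proportions: 7/69, 12/69, 13/69, 37/69. sum(p_i^2) = 0.3636. Gini = 1 - 0.3636 = 0.6364, which rounds to 0.636.

0.636


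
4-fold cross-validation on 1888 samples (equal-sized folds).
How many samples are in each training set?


Each validation fold has 1888/4 = 472 samples. Training set = 1888 - 472 = 1416.

1416


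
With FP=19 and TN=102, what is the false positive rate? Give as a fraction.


FPR = FP / (FP + TN) = 19 / 121 = 19/121.

19/121


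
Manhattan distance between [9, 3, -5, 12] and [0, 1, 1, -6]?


d = sum of absolute differences: |9-0|=9 + |3-1|=2 + |-5-1|=6 + |12--6|=18 = 35.

35


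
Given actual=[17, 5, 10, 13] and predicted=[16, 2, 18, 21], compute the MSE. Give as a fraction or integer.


MSE = (1/4) * ((17-16)^2=1 + (5-2)^2=9 + (10-18)^2=64 + (13-21)^2=64). Sum = 138. MSE = 69/2.

69/2


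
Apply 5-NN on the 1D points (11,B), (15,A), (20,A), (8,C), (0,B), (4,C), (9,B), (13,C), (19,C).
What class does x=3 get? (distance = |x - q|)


Distances: |11-3|=8, |15-3|=12, |20-3|=17, |8-3|=5, |0-3|=3, |4-3|=1, |9-3|=6, |13-3|=10, |19-3|=16. 5 nearest: (4,C), (0,B), (8,C), (9,B), (11,B). Counts: {'C': 2, 'B': 3}. Majority class: B.

B


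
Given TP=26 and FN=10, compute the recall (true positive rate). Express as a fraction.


Recall = TP / (TP + FN) = 26 / 36 = 13/18.

13/18


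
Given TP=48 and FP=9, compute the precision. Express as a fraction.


Precision = TP / (TP + FP) = 48 / 57 = 16/19.

16/19


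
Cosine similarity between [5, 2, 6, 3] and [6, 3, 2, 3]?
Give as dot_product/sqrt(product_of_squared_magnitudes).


dot = 57. |a|^2 = 74, |b|^2 = 58. cos = 57/sqrt(4292).

57/sqrt(4292)


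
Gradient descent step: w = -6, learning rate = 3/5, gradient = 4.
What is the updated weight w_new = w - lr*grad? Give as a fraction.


w_new = -6 - 3/5 * 4 = -6 - 12/5 = -42/5.

-42/5


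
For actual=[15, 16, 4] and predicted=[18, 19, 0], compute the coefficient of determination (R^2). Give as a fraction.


Mean(y) = 35/3. SS_res = 34. SS_tot = 266/3. R^2 = 1 - 34/(266/3) = 82/133.

82/133


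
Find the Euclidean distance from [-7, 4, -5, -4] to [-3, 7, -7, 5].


d = sqrt(sum of squared differences). (-7--3)^2=16, (4-7)^2=9, (-5--7)^2=4, (-4-5)^2=81. Sum = 110.

sqrt(110)


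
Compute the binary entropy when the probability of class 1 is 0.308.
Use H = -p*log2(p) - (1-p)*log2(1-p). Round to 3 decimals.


H = -0.308*log2(0.308) - 0.692*log2(0.692) = 0.891.

0.891


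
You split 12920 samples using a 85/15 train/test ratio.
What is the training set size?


Test set = 12920 * 15% = 1938. Training set = 12920 - 1938 = 10982.

10982


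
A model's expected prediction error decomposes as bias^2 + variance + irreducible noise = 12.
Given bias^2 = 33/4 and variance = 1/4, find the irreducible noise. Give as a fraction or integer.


Total error = bias^2 + variance + irreducible noise. So irreducible noise = 12 - 33/4 - 1/4 = 7/2.

7/2


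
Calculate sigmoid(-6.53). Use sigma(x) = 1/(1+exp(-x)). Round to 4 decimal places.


sigma(-6.53) = 1/(1+e^(6.53)) = 1/(1+685.398211) = 1/686.398211 = 0.0015.

0.0015


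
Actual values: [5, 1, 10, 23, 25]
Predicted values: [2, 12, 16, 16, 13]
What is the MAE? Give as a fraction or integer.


MAE = (1/5) * (|5-2|=3 + |1-12|=11 + |10-16|=6 + |23-16|=7 + |25-13|=12). Sum = 39. MAE = 39/5.

39/5


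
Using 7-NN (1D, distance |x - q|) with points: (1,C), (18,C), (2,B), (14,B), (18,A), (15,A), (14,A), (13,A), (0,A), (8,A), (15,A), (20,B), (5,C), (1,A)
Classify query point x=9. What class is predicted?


Distances: |1-9|=8, |18-9|=9, |2-9|=7, |14-9|=5, |18-9|=9, |15-9|=6, |14-9|=5, |13-9|=4, |0-9|=9, |8-9|=1, |15-9|=6, |20-9|=11, |5-9|=4, |1-9|=8. 7 nearest: (8,A), (13,A), (5,C), (14,A), (14,B), (15,A), (15,A). Counts: {'A': 5, 'C': 1, 'B': 1}. Majority class: A.

A


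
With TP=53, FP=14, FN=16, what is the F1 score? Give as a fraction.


Precision = 53/67 = 53/67. Recall = 53/69 = 53/69. F1 = 2*P*R/(P+R) = 53/68.

53/68


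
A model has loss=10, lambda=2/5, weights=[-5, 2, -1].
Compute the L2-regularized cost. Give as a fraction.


L2 sq norm = sum(w^2) = 30. J = 10 + 2/5 * 30 = 22.

22


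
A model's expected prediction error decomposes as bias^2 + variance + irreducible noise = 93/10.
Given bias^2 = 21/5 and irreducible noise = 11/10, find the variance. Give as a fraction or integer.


Total error = bias^2 + variance + irreducible noise. So variance = 93/10 - 21/5 - 11/10 = 4.

4


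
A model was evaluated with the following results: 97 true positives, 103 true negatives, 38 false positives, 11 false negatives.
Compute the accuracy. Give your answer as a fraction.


Accuracy = (TP + TN) / (TP + TN + FP + FN) = (97 + 103) / 249 = 200/249.

200/249


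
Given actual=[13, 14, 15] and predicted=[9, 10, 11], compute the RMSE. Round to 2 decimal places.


MSE = 16.0000. RMSE = sqrt(16.0000) = 4.00.

4.00


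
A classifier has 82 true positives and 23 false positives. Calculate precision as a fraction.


Precision = TP / (TP + FP) = 82 / 105 = 82/105.

82/105


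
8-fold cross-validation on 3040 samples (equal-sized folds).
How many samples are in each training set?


Each validation fold has 3040/8 = 380 samples. Training set = 3040 - 380 = 2660.

2660


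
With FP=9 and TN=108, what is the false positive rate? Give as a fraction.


FPR = FP / (FP + TN) = 9 / 117 = 1/13.

1/13


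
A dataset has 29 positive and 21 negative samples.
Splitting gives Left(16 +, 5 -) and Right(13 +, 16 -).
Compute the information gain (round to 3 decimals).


H(parent) = 0.9815. H(left) = 0.7919, H(right) = 0.9923. Weighted = (21/50)*0.7919 + (29/50)*0.9923 = 0.9081. IG = 0.9815 - 0.9081 = 0.0734, which rounds to 0.073.

0.073


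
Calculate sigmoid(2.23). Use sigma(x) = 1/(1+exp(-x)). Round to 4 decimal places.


sigma(2.23) = 1/(1+e^(-2.23)) = 1/(1+0.107528) = 1/1.107528 = 0.9029.

0.9029


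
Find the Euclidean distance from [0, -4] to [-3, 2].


d = sqrt(sum of squared differences). (0--3)^2=9, (-4-2)^2=36. Sum = 45.

sqrt(45)


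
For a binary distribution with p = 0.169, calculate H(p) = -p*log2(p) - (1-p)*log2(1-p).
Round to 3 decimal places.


H = -0.169*log2(0.169) - 0.831*log2(0.831) = 0.655.

0.655


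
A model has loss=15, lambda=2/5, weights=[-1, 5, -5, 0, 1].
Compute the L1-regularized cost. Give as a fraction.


L1 norm = sum(|w|) = 12. J = 15 + 2/5 * 12 = 99/5.

99/5


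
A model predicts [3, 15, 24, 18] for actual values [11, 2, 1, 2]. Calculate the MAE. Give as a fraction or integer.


MAE = (1/4) * (|11-3|=8 + |2-15|=13 + |1-24|=23 + |2-18|=16). Sum = 60. MAE = 15.

15


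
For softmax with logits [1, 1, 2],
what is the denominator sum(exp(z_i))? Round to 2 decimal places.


Denom = e^1=2.7183 + e^1=2.7183 + e^2=7.3891. Sum = 12.8257, which rounds to 12.83.

12.83


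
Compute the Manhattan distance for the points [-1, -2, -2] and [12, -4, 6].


d = sum of absolute differences: |-1-12|=13 + |-2--4|=2 + |-2-6|=8 = 23.

23


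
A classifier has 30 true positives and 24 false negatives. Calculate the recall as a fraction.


Recall = TP / (TP + FN) = 30 / 54 = 5/9.

5/9


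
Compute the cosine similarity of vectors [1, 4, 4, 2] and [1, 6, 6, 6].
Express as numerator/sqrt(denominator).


dot = 61. |a|^2 = 37, |b|^2 = 109. cos = 61/sqrt(4033).

61/sqrt(4033)


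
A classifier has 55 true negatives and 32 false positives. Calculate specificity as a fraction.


Specificity = TN / (TN + FP) = 55 / 87 = 55/87.

55/87


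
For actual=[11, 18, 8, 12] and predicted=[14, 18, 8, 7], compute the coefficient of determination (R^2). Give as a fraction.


Mean(y) = 49/4. SS_res = 34. SS_tot = 211/4. R^2 = 1 - 34/(211/4) = 75/211.

75/211


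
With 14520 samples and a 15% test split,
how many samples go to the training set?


Test set = 14520 * 15% = 2178. Training set = 14520 - 2178 = 12342.

12342


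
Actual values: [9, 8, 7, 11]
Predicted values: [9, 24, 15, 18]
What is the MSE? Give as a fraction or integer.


MSE = (1/4) * ((9-9)^2=0 + (8-24)^2=256 + (7-15)^2=64 + (11-18)^2=49). Sum = 369. MSE = 369/4.

369/4


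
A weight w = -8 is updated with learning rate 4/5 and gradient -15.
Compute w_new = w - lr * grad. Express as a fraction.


w_new = -8 - 4/5 * -15 = -8 - -12 = 4.

4


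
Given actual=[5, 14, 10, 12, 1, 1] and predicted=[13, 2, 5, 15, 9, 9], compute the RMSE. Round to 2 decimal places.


MSE = 61.6667. RMSE = sqrt(61.6667) = 7.85.

7.85


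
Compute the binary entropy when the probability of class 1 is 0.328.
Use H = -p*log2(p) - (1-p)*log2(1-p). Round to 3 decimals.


H = -0.328*log2(0.328) - 0.672*log2(0.672) = 0.913.

0.913


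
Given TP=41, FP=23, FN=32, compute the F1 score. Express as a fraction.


Precision = 41/64 = 41/64. Recall = 41/73 = 41/73. F1 = 2*P*R/(P+R) = 82/137.

82/137


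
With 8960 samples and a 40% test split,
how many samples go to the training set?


Test set = 8960 * 40% = 3584. Training set = 8960 - 3584 = 5376.

5376


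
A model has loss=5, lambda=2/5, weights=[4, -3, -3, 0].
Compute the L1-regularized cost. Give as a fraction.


L1 norm = sum(|w|) = 10. J = 5 + 2/5 * 10 = 9.

9


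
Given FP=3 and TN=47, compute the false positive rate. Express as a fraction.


FPR = FP / (FP + TN) = 3 / 50 = 3/50.

3/50


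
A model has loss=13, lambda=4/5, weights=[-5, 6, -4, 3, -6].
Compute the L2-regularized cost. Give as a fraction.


L2 sq norm = sum(w^2) = 122. J = 13 + 4/5 * 122 = 553/5.

553/5


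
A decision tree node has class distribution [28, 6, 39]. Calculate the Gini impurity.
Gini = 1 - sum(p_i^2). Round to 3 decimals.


Total = 73. Proportions: 28/73, 6/73, 39/73. sum(p_i^2) = 0.4393. Gini = 1 - 0.4393 = 0.5607, which rounds to 0.561.

0.561


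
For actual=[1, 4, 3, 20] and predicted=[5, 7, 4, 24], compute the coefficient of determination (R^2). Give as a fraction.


Mean(y) = 7. SS_res = 42. SS_tot = 230. R^2 = 1 - 42/(230) = 94/115.

94/115


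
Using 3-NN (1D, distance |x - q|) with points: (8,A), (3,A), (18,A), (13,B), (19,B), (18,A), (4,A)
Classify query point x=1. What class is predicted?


Distances: |8-1|=7, |3-1|=2, |18-1|=17, |13-1|=12, |19-1|=18, |18-1|=17, |4-1|=3. 3 nearest: (3,A), (4,A), (8,A). Counts: {'A': 3}. Majority class: A.

A


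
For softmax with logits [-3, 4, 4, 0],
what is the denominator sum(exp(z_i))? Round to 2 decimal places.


Denom = e^-3=0.0498 + e^4=54.5982 + e^4=54.5982 + e^0=1.0000. Sum = 110.2462, which rounds to 110.25.

110.25


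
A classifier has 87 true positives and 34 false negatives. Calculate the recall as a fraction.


Recall = TP / (TP + FN) = 87 / 121 = 87/121.

87/121


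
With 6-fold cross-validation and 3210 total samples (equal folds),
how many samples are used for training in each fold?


Each validation fold has 3210/6 = 535 samples. Training set = 3210 - 535 = 2675.

2675


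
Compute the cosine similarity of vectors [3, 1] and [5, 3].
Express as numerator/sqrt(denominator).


dot = 18. |a|^2 = 10, |b|^2 = 34. cos = 18/sqrt(340).

18/sqrt(340)


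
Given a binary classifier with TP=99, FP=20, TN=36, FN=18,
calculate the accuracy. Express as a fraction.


Accuracy = (TP + TN) / (TP + TN + FP + FN) = (99 + 36) / 173 = 135/173.

135/173


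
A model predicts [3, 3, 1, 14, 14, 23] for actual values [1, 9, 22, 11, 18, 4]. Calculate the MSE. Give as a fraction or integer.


MSE = (1/6) * ((1-3)^2=4 + (9-3)^2=36 + (22-1)^2=441 + (11-14)^2=9 + (18-14)^2=16 + (4-23)^2=361). Sum = 867. MSE = 289/2.

289/2


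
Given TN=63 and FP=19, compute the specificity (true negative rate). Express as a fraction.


Specificity = TN / (TN + FP) = 63 / 82 = 63/82.

63/82


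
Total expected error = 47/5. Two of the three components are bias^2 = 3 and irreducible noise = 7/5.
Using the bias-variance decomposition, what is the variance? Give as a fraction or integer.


Total error = bias^2 + variance + irreducible noise. So variance = 47/5 - 3 - 7/5 = 5.

5


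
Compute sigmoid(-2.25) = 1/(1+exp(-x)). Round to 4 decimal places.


sigma(-2.25) = 1/(1+e^(2.25)) = 1/(1+9.487736) = 1/10.487736 = 0.0953.

0.0953


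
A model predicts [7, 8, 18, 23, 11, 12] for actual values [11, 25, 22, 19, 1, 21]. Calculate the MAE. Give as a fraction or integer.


MAE = (1/6) * (|11-7|=4 + |25-8|=17 + |22-18|=4 + |19-23|=4 + |1-11|=10 + |21-12|=9). Sum = 48. MAE = 8.

8


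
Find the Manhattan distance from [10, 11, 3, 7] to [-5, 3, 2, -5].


d = sum of absolute differences: |10--5|=15 + |11-3|=8 + |3-2|=1 + |7--5|=12 = 36.

36


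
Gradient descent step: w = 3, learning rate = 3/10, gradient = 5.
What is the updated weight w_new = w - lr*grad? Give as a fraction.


w_new = 3 - 3/10 * 5 = 3 - 3/2 = 3/2.

3/2


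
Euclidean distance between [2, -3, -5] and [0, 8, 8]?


d = sqrt(sum of squared differences). (2-0)^2=4, (-3-8)^2=121, (-5-8)^2=169. Sum = 294.

sqrt(294)


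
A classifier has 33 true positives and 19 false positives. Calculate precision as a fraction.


Precision = TP / (TP + FP) = 33 / 52 = 33/52.

33/52


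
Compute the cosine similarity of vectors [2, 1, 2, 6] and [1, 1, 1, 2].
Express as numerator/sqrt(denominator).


dot = 17. |a|^2 = 45, |b|^2 = 7. cos = 17/sqrt(315).

17/sqrt(315)


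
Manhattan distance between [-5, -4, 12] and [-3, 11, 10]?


d = sum of absolute differences: |-5--3|=2 + |-4-11|=15 + |12-10|=2 = 19.

19


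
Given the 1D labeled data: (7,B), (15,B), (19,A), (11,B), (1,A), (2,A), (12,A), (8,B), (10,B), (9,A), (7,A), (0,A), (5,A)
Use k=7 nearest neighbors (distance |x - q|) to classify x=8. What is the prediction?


Distances: |7-8|=1, |15-8|=7, |19-8|=11, |11-8|=3, |1-8|=7, |2-8|=6, |12-8|=4, |8-8|=0, |10-8|=2, |9-8|=1, |7-8|=1, |0-8|=8, |5-8|=3. 7 nearest: (8,B), (9,A), (7,A), (7,B), (10,B), (5,A), (11,B). Counts: {'B': 4, 'A': 3}. Majority class: B.

B


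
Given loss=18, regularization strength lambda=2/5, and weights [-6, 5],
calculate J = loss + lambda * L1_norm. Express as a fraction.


L1 norm = sum(|w|) = 11. J = 18 + 2/5 * 11 = 112/5.

112/5


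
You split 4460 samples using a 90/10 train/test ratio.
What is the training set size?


Test set = 4460 * 10% = 446. Training set = 4460 - 446 = 4014.

4014


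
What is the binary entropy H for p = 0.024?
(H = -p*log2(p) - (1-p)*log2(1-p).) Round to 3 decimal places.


H = -0.024*log2(0.024) - 0.976*log2(0.976) = 0.163.

0.163


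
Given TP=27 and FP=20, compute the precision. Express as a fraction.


Precision = TP / (TP + FP) = 27 / 47 = 27/47.

27/47


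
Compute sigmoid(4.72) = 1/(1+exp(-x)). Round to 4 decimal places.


sigma(4.72) = 1/(1+e^(-4.72)) = 1/(1+0.008915) = 1/1.008915 = 0.9912.

0.9912


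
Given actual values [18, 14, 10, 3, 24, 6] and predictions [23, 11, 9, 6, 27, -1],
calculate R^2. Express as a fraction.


Mean(y) = 25/2. SS_res = 102. SS_tot = 607/2. R^2 = 1 - 102/(607/2) = 403/607.

403/607


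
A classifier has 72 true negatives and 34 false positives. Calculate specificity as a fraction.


Specificity = TN / (TN + FP) = 72 / 106 = 36/53.

36/53


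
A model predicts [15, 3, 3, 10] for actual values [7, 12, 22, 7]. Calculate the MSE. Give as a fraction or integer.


MSE = (1/4) * ((7-15)^2=64 + (12-3)^2=81 + (22-3)^2=361 + (7-10)^2=9). Sum = 515. MSE = 515/4.

515/4


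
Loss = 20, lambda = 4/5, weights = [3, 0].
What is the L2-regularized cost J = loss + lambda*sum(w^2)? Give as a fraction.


L2 sq norm = sum(w^2) = 9. J = 20 + 4/5 * 9 = 136/5.

136/5


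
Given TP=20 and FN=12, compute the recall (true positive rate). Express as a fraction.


Recall = TP / (TP + FN) = 20 / 32 = 5/8.

5/8


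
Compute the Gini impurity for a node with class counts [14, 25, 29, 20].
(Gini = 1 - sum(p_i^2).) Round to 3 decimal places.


Total = 88. Proportions: 14/88, 25/88, 29/88, 20/88. sum(p_i^2) = 0.2663. Gini = 1 - 0.2663 = 0.7337, which rounds to 0.734.

0.734


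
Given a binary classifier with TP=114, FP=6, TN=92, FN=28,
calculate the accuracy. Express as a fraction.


Accuracy = (TP + TN) / (TP + TN + FP + FN) = (114 + 92) / 240 = 103/120.

103/120


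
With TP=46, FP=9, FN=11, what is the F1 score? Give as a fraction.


Precision = 46/55 = 46/55. Recall = 46/57 = 46/57. F1 = 2*P*R/(P+R) = 23/28.

23/28


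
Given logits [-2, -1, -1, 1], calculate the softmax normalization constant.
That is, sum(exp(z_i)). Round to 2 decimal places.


Denom = e^-2=0.1353 + e^-1=0.3679 + e^-1=0.3679 + e^1=2.7183. Sum = 3.5894, which rounds to 3.59.

3.59


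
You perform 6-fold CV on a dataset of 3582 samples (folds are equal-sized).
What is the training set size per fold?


Each validation fold has 3582/6 = 597 samples. Training set = 3582 - 597 = 2985.

2985


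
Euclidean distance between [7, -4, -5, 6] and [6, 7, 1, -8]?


d = sqrt(sum of squared differences). (7-6)^2=1, (-4-7)^2=121, (-5-1)^2=36, (6--8)^2=196. Sum = 354.

sqrt(354)


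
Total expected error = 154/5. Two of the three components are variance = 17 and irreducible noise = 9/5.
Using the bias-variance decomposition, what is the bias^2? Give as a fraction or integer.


Total error = bias^2 + variance + irreducible noise. So bias^2 = 154/5 - 17 - 9/5 = 12.

12


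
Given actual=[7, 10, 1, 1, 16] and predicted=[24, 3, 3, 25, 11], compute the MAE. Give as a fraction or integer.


MAE = (1/5) * (|7-24|=17 + |10-3|=7 + |1-3|=2 + |1-25|=24 + |16-11|=5). Sum = 55. MAE = 11.

11


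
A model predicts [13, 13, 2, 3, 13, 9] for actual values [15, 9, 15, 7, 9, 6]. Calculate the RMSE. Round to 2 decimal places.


MSE = 38.3333. RMSE = sqrt(38.3333) = 6.19.

6.19


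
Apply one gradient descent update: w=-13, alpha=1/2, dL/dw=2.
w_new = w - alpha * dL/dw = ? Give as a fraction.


w_new = -13 - 1/2 * 2 = -13 - 1 = -14.

-14


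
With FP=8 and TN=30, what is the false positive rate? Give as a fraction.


FPR = FP / (FP + TN) = 8 / 38 = 4/19.

4/19


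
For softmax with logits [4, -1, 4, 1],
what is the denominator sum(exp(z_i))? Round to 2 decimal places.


Denom = e^4=54.5982 + e^-1=0.3679 + e^4=54.5982 + e^1=2.7183. Sum = 112.2826, which rounds to 112.28.

112.28


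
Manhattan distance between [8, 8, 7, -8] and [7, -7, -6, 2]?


d = sum of absolute differences: |8-7|=1 + |8--7|=15 + |7--6|=13 + |-8-2|=10 = 39.

39


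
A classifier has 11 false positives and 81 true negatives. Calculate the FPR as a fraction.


FPR = FP / (FP + TN) = 11 / 92 = 11/92.

11/92


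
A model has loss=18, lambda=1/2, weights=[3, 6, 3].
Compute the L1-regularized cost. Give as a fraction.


L1 norm = sum(|w|) = 12. J = 18 + 1/2 * 12 = 24.

24


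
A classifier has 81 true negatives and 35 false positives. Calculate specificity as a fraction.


Specificity = TN / (TN + FP) = 81 / 116 = 81/116.

81/116


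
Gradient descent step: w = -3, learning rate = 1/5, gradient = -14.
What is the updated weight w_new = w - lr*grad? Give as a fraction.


w_new = -3 - 1/5 * -14 = -3 - -14/5 = -1/5.

-1/5


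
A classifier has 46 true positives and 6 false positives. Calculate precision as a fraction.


Precision = TP / (TP + FP) = 46 / 52 = 23/26.

23/26


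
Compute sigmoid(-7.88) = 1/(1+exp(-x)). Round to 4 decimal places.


sigma(-7.88) = 1/(1+e^(7.88)) = 1/(1+2643.872560) = 1/2644.872560 = 0.0004.

0.0004


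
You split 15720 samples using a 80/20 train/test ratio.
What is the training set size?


Test set = 15720 * 20% = 3144. Training set = 15720 - 3144 = 12576.

12576


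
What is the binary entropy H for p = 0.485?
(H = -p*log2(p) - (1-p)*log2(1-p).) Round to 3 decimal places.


H = -0.485*log2(0.485) - 0.515*log2(0.515) = 0.999.

0.999


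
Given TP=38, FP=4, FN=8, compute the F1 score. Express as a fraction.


Precision = 38/42 = 19/21. Recall = 38/46 = 19/23. F1 = 2*P*R/(P+R) = 19/22.

19/22


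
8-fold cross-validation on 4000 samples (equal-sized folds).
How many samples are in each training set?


Each validation fold has 4000/8 = 500 samples. Training set = 4000 - 500 = 3500.

3500


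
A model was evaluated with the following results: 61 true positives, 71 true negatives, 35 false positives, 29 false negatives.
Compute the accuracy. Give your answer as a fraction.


Accuracy = (TP + TN) / (TP + TN + FP + FN) = (61 + 71) / 196 = 33/49.

33/49


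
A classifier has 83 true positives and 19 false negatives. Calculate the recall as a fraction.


Recall = TP / (TP + FN) = 83 / 102 = 83/102.

83/102


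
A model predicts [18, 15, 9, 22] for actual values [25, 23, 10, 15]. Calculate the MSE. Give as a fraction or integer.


MSE = (1/4) * ((25-18)^2=49 + (23-15)^2=64 + (10-9)^2=1 + (15-22)^2=49). Sum = 163. MSE = 163/4.

163/4


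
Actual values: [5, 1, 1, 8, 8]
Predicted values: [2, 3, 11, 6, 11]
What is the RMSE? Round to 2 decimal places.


MSE = 25.2000. RMSE = sqrt(25.2000) = 5.02.

5.02


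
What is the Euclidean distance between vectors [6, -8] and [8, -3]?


d = sqrt(sum of squared differences). (6-8)^2=4, (-8--3)^2=25. Sum = 29.

sqrt(29)


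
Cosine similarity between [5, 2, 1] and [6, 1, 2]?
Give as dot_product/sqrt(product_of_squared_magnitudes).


dot = 34. |a|^2 = 30, |b|^2 = 41. cos = 34/sqrt(1230).

34/sqrt(1230)


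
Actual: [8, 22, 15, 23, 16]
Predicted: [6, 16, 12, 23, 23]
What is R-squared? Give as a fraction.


Mean(y) = 84/5. SS_res = 98. SS_tot = 734/5. R^2 = 1 - 98/(734/5) = 122/367.

122/367


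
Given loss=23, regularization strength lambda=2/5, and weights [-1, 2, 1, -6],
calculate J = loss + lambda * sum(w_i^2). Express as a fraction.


L2 sq norm = sum(w^2) = 42. J = 23 + 2/5 * 42 = 199/5.

199/5


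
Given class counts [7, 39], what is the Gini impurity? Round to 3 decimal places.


Total = 46. Proportions: 7/46, 39/46. sum(p_i^2) = 0.7420. Gini = 1 - 0.7420 = 0.2580, which rounds to 0.258.

0.258


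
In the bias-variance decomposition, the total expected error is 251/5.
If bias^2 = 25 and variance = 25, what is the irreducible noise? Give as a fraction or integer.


Total error = bias^2 + variance + irreducible noise. So irreducible noise = 251/5 - 25 - 25 = 1/5.

1/5


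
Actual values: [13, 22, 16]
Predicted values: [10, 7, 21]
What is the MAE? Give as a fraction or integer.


MAE = (1/3) * (|13-10|=3 + |22-7|=15 + |16-21|=5). Sum = 23. MAE = 23/3.

23/3


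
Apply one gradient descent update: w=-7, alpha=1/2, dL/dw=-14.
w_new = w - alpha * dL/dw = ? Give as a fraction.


w_new = -7 - 1/2 * -14 = -7 - -7 = 0.

0


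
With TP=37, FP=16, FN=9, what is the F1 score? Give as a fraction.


Precision = 37/53 = 37/53. Recall = 37/46 = 37/46. F1 = 2*P*R/(P+R) = 74/99.

74/99


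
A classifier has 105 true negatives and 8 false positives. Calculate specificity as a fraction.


Specificity = TN / (TN + FP) = 105 / 113 = 105/113.

105/113


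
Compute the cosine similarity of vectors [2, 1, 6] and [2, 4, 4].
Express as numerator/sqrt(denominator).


dot = 32. |a|^2 = 41, |b|^2 = 36. cos = 32/sqrt(1476).

32/sqrt(1476)


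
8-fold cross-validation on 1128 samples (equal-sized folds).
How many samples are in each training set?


Each validation fold has 1128/8 = 141 samples. Training set = 1128 - 141 = 987.

987


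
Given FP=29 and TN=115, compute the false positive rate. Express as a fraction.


FPR = FP / (FP + TN) = 29 / 144 = 29/144.

29/144


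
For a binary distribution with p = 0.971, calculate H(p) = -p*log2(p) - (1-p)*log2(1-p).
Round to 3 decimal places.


H = -0.971*log2(0.971) - 0.029*log2(0.029) = 0.189.

0.189


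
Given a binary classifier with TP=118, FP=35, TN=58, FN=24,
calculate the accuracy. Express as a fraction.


Accuracy = (TP + TN) / (TP + TN + FP + FN) = (118 + 58) / 235 = 176/235.

176/235


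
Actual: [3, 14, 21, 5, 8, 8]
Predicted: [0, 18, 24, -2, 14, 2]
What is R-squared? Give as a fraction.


Mean(y) = 59/6. SS_res = 155. SS_tot = 1313/6. R^2 = 1 - 155/(1313/6) = 383/1313.

383/1313


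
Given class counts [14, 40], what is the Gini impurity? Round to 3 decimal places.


Total = 54. Proportions: 14/54, 40/54. sum(p_i^2) = 0.6159. Gini = 1 - 0.6159 = 0.3841, which rounds to 0.384.

0.384


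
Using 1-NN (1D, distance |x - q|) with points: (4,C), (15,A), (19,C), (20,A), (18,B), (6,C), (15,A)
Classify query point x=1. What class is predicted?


Distances: |4-1|=3, |15-1|=14, |19-1|=18, |20-1|=19, |18-1|=17, |6-1|=5, |15-1|=14. 1 nearest: (4,C). Counts: {'C': 1}. Majority class: C.

C


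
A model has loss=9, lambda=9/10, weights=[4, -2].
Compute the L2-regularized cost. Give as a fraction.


L2 sq norm = sum(w^2) = 20. J = 9 + 9/10 * 20 = 27.

27


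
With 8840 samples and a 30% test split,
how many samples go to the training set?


Test set = 8840 * 30% = 2652. Training set = 8840 - 2652 = 6188.

6188


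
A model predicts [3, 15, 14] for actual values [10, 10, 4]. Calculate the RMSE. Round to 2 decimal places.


MSE = 58.0000. RMSE = sqrt(58.0000) = 7.62.

7.62


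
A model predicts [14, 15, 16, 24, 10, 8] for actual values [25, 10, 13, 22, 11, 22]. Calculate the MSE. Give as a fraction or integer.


MSE = (1/6) * ((25-14)^2=121 + (10-15)^2=25 + (13-16)^2=9 + (22-24)^2=4 + (11-10)^2=1 + (22-8)^2=196). Sum = 356. MSE = 178/3.

178/3


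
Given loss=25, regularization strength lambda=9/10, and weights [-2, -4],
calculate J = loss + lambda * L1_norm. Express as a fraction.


L1 norm = sum(|w|) = 6. J = 25 + 9/10 * 6 = 152/5.

152/5


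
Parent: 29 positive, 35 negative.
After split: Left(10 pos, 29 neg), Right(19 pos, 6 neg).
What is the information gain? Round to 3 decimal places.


H(parent) = 0.9937. H(left) = 0.8213, H(right) = 0.7950. Weighted = (39/64)*0.8213 + (25/64)*0.7950 = 0.8110. IG = 0.9937 - 0.8110 = 0.1827, which rounds to 0.183.

0.183


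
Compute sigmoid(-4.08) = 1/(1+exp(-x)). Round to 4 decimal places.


sigma(-4.08) = 1/(1+e^(4.08)) = 1/(1+59.145470) = 1/60.145470 = 0.0166.

0.0166


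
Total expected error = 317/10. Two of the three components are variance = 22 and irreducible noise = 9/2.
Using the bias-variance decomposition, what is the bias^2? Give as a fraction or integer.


Total error = bias^2 + variance + irreducible noise. So bias^2 = 317/10 - 22 - 9/2 = 26/5.

26/5


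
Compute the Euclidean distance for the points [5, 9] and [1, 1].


d = sqrt(sum of squared differences). (5-1)^2=16, (9-1)^2=64. Sum = 80.

sqrt(80)


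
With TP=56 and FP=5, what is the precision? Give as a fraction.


Precision = TP / (TP + FP) = 56 / 61 = 56/61.

56/61


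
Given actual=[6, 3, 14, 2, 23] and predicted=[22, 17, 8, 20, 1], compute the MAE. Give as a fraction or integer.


MAE = (1/5) * (|6-22|=16 + |3-17|=14 + |14-8|=6 + |2-20|=18 + |23-1|=22). Sum = 76. MAE = 76/5.

76/5


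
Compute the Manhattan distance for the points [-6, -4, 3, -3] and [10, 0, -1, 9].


d = sum of absolute differences: |-6-10|=16 + |-4-0|=4 + |3--1|=4 + |-3-9|=12 = 36.

36


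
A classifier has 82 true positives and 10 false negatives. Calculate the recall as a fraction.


Recall = TP / (TP + FN) = 82 / 92 = 41/46.

41/46


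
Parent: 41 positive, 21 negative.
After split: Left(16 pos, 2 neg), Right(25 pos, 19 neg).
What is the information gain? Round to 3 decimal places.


H(parent) = 0.9236. H(left) = 0.5033, H(right) = 0.9865. Weighted = (18/62)*0.5033 + (44/62)*0.9865 = 0.8462. IG = 0.9236 - 0.8462 = 0.0774, which rounds to 0.077.

0.077


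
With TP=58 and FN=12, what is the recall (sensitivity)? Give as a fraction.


Recall = TP / (TP + FN) = 58 / 70 = 29/35.

29/35


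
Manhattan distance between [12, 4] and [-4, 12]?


d = sum of absolute differences: |12--4|=16 + |4-12|=8 = 24.

24


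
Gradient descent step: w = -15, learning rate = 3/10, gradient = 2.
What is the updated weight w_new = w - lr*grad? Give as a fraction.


w_new = -15 - 3/10 * 2 = -15 - 3/5 = -78/5.

-78/5


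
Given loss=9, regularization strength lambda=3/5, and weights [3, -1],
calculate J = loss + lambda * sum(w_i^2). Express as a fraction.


L2 sq norm = sum(w^2) = 10. J = 9 + 3/5 * 10 = 15.

15


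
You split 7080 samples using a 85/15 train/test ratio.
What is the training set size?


Test set = 7080 * 15% = 1062. Training set = 7080 - 1062 = 6018.

6018


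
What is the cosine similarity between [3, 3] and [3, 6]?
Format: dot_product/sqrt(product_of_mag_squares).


dot = 27. |a|^2 = 18, |b|^2 = 45. cos = 27/sqrt(810).

27/sqrt(810)


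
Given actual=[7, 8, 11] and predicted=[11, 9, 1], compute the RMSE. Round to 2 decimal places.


MSE = 39.0000. RMSE = sqrt(39.0000) = 6.24.

6.24


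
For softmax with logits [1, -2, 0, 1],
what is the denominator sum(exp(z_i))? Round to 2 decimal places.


Denom = e^1=2.7183 + e^-2=0.1353 + e^0=1.0000 + e^1=2.7183. Sum = 6.5719, which rounds to 6.57.

6.57
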